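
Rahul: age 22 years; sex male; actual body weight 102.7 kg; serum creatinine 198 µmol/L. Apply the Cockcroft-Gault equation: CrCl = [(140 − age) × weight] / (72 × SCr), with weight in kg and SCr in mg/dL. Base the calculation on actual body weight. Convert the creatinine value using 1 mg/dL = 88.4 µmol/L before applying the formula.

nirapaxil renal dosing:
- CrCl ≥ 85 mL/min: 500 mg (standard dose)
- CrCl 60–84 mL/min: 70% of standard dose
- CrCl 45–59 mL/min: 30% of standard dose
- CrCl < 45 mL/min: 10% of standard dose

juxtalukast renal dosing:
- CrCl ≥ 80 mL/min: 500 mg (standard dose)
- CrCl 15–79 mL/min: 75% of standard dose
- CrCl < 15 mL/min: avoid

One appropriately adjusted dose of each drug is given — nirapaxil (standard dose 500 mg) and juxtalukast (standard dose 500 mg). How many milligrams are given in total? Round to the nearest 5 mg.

725 mg

SCr = 198 / 88.4 = 2.24 mg/dL
CrCl = (140 − 22) × 102.7 / (72 × 2.24) = 12118.6 / 161.28 ≈ 75.1 mL/min
CrCl ≈ 75 mL/min.
nirapaxil: 60–84 mL/min → 70% of 500 mg = 350 mg.
juxtalukast: 15–79 mL/min → 75% of 500 mg = 375 mg.
Total = 350 + 375 = 725 mg.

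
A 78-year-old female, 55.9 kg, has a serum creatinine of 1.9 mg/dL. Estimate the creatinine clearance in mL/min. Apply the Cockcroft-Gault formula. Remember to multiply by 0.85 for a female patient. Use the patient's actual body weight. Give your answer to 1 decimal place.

21.5 mL/min

CrCl = (140 − 78) × 55.9 / (72 × 1.9) × 0.85 = 3465.8 / 136.80 × 0.85 ≈ 21.5 mL/min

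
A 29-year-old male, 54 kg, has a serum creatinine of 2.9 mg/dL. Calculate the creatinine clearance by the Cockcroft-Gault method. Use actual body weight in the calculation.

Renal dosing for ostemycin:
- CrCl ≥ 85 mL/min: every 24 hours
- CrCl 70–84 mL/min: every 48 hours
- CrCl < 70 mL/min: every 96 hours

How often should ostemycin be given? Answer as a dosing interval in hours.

every 96 hours

CrCl = (140 − 29) × 54 / (72 × 2.9) = 5994.0 / 208.80 ≈ 28.7 mL/min
CrCl ≈ 29 mL/min → bracket < 70 mL/min → every 96 hours.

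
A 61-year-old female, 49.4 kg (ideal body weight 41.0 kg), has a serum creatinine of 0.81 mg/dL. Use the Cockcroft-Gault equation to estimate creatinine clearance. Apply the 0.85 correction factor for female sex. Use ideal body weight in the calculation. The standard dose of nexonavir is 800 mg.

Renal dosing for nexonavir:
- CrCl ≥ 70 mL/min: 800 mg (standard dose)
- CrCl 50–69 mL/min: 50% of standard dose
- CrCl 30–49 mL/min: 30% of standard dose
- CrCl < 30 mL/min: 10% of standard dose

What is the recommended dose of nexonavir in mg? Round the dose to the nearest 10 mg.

240 mg

CrCl = (140 − 61) × 41 / (72 × 0.81) × 0.85 = 3239.0 / 58.32 × 0.85 ≈ 47.2 mL/min
CrCl ≈ 47 mL/min → bracket 30–49 mL/min.
30% of 800 mg = 240 mg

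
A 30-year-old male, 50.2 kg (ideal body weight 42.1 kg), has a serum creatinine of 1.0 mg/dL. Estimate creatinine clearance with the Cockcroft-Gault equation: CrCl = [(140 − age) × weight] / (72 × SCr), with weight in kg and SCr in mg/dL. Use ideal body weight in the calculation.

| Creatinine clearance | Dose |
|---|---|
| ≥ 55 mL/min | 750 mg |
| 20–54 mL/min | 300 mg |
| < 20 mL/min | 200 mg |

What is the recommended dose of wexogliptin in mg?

750 mg

CrCl = (140 − 30) × 42.1 / (72 × 1) = 4631.0 / 72.00 ≈ 64.3 mL/min
CrCl ≈ 64 mL/min → bracket ≥ 55 mL/min.
Dose for this bracket: 750 mg.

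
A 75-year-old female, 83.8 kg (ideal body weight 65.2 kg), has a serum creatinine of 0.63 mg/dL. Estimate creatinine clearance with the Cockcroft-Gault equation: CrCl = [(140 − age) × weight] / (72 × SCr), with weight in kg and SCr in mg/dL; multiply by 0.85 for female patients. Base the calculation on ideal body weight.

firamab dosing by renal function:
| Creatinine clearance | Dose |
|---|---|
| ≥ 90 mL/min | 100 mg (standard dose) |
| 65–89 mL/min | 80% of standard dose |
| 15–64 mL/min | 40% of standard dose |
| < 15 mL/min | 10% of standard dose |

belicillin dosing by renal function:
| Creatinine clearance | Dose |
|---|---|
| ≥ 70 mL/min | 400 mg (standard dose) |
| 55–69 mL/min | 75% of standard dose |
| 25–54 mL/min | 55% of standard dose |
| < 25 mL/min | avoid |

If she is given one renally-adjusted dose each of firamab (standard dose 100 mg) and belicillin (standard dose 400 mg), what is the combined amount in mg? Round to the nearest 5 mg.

CrCl = (140 − 75) × 65.2 / (72 × 0.63) × 0.85 = 4238.0 / 45.36 × 0.85 ≈ 79.4 mL/min
CrCl ≈ 79 mL/min.
firamab: 65–89 mL/min → 80% of 100 mg = 80 mg.
belicillin: ≥ 70 mL/min → 100% of 400 mg = 400 mg.
Total = 80 + 400 = 480 mg.

480 mg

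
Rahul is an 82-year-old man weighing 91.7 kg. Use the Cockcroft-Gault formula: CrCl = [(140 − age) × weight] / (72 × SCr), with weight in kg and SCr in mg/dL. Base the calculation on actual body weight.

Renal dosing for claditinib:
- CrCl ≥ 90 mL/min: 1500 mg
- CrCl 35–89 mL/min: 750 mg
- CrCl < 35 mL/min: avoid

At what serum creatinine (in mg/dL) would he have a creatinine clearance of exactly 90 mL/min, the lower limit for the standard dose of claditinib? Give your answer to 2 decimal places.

Standard dose requires CrCl ≥ 90 mL/min.
Set (140 − 82) × 91.7 / (72 × SCr) = 90
SCr = (140 − 82) × 91.7 / (72 × 90) = 0.821 mg/dL

0.82 mg/dL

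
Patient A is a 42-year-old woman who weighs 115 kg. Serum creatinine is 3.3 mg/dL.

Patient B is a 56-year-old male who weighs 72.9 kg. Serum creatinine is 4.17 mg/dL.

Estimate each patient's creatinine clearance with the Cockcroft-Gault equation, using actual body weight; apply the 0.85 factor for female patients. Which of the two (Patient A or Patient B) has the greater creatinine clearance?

Patient A: CrCl = (140 − 42) × 115 / (72 × 3.3) × 0.85 = 11270.0 / 237.60 × 0.85 ≈ 40.3 mL/min
Patient B: CrCl = (140 − 56) × 72.9 / (72 × 4.17) = 6123.6 / 300.24 ≈ 20.4 mL/min
40.3 vs 20.4 mL/min → Patient A is higher.

Patient A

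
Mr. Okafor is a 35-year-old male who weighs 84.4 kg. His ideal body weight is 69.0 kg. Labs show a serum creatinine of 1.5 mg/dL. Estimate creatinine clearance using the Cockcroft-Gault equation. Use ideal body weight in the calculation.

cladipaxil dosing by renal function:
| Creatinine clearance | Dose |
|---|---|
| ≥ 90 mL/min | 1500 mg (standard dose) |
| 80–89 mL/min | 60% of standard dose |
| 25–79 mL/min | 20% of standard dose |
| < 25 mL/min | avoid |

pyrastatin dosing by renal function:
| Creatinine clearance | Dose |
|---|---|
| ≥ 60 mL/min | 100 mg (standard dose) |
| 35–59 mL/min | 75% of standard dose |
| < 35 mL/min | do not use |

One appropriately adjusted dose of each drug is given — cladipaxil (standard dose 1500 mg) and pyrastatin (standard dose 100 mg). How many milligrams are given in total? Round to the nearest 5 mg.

CrCl = (140 − 35) × 69 / (72 × 1.5) = 7245.0 / 108.00 ≈ 67.1 mL/min
CrCl ≈ 67 mL/min.
cladipaxil: 25–79 mL/min → 20% of 1500 mg = 300 mg.
pyrastatin: ≥ 60 mL/min → 100% of 100 mg = 100 mg.
Total = 300 + 100 = 400 mg.

400 mg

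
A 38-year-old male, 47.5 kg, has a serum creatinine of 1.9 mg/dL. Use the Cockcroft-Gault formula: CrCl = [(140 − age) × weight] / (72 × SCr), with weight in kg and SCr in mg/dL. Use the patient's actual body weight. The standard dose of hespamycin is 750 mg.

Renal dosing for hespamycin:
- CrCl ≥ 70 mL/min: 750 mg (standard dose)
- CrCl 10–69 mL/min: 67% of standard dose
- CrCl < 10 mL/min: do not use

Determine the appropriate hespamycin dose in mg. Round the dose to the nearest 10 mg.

CrCl = (140 − 38) × 47.5 / (72 × 1.9) = 4845.0 / 136.80 ≈ 35.4 mL/min
CrCl ≈ 35 mL/min → bracket 10–69 mL/min.
67% of 750 mg = 502.5 mg → 500 mg

500 mg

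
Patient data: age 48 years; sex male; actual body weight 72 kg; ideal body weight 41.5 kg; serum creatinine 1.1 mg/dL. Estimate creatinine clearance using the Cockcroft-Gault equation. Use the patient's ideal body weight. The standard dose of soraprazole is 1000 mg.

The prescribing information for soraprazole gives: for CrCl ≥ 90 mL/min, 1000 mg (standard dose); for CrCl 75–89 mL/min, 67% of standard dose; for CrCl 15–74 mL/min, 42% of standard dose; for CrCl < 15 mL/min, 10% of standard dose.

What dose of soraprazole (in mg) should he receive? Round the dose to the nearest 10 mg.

420 mg

CrCl = (140 − 48) × 41.5 / (72 × 1.1) = 3818.0 / 79.20 ≈ 48.2 mL/min
CrCl ≈ 48 mL/min → bracket 15–74 mL/min.
42% of 1000 mg = 420 mg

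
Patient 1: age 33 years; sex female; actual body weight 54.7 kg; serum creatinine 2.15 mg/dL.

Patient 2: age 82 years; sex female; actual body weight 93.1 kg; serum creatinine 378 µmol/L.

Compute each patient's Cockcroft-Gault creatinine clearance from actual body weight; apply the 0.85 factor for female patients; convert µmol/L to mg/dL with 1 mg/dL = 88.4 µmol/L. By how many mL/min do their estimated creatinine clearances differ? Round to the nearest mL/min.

17 mL/min

Patient 1: CrCl = (140 − 33) × 54.7 / (72 × 2.15) × 0.85 = 5852.9 / 154.80 × 0.85 ≈ 32.1 mL/min
Patient 2: SCr = 378 / 88.4 = 4.276 mg/dL
Patient 2: CrCl = (140 − 82) × 93.1 / (72 × 4.276) × 0.85 = 5399.8 / 307.87 × 0.85 ≈ 14.9 mL/min
|32.1 − 14.9| = 17.2 mL/min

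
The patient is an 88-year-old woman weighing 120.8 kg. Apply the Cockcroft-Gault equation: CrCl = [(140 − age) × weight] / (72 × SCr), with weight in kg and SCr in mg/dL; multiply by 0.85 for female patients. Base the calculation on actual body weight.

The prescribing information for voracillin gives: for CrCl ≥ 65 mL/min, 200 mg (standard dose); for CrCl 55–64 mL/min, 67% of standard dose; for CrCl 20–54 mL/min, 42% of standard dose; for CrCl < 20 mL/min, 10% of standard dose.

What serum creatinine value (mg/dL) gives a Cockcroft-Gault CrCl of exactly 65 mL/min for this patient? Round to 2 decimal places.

1.14 mg/dL

Standard dose requires CrCl ≥ 65 mL/min.
Set (140 − 88) × 120.8 × 0.85 / (72 × SCr) = 65
SCr = (140 − 88) × 120.8 × 0.85 / (72 × 65) = 1.141 mg/dL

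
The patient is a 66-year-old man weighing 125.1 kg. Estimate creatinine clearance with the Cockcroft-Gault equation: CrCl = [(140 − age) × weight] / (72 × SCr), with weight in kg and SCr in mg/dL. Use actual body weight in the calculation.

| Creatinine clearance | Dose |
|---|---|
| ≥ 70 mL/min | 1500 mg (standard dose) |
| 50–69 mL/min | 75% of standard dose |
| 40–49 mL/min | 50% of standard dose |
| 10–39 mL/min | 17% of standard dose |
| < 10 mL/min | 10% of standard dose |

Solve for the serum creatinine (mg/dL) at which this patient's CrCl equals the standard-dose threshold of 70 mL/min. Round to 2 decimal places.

1.84 mg/dL

Standard dose requires CrCl ≥ 70 mL/min.
Set (140 − 66) × 125.1 / (72 × SCr) = 70
SCr = (140 − 66) × 125.1 / (72 × 70) = 1.837 mg/dL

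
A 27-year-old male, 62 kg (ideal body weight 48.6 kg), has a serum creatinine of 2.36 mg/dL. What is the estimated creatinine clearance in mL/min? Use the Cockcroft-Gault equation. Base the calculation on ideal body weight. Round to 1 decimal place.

32.3 mL/min

CrCl = (140 − 27) × 48.6 / (72 × 2.36) = 5491.8 / 169.92 ≈ 32.3 mL/min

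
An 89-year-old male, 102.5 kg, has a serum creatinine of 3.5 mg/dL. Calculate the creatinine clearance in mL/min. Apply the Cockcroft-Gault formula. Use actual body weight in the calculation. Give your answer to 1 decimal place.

20.7 mL/min

CrCl = (140 − 89) × 102.5 / (72 × 3.5) = 5227.5 / 252.00 ≈ 20.7 mL/min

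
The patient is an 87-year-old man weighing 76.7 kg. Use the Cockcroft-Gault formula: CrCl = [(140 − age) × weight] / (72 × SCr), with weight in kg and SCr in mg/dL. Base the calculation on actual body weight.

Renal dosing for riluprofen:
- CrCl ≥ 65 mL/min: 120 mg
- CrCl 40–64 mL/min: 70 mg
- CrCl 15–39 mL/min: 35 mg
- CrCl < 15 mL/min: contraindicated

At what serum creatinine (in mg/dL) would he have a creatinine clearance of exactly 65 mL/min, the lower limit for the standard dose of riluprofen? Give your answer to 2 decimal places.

Standard dose requires CrCl ≥ 65 mL/min.
Set (140 − 87) × 76.7 / (72 × SCr) = 65
SCr = (140 − 87) × 76.7 / (72 × 65) = 0.869 mg/dL

0.87 mg/dL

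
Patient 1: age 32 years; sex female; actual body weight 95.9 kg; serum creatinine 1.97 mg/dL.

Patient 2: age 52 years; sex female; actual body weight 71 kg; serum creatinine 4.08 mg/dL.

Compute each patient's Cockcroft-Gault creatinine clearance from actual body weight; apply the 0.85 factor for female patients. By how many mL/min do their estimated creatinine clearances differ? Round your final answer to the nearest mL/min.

44 mL/min

Patient 1: CrCl = (140 − 32) × 95.9 / (72 × 1.97) × 0.85 = 10357.2 / 141.84 × 0.85 ≈ 62.1 mL/min
Patient 2: CrCl = (140 − 52) × 71 / (72 × 4.08) × 0.85 = 6248.0 / 293.76 × 0.85 ≈ 18.1 mL/min
|62.1 − 18.1| = 44.0 mL/min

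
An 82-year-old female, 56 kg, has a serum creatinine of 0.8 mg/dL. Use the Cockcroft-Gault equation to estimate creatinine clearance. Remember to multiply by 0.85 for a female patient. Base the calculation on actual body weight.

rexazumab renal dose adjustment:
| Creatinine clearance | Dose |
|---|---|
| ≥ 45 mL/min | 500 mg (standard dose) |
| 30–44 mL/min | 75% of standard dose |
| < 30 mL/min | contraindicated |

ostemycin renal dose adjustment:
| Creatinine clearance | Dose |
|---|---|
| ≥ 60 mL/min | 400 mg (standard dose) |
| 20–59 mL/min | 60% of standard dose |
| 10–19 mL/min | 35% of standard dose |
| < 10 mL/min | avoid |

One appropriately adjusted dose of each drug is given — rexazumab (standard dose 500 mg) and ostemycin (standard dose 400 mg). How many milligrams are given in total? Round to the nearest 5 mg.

CrCl = (140 − 82) × 56 / (72 × 0.8) × 0.85 = 3248.0 / 57.60 × 0.85 ≈ 47.9 mL/min
CrCl ≈ 48 mL/min.
rexazumab: ≥ 45 mL/min → 100% of 500 mg = 500 mg.
ostemycin: 20–59 mL/min → 60% of 400 mg = 240 mg.
Total = 500 + 240 = 740 mg.

740 mg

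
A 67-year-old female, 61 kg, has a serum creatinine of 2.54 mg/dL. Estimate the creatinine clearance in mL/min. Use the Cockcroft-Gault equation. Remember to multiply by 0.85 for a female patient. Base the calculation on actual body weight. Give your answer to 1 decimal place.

CrCl = (140 − 67) × 61 / (72 × 2.54) × 0.85 = 4453.0 / 182.88 × 0.85 ≈ 20.7 mL/min

20.7 mL/min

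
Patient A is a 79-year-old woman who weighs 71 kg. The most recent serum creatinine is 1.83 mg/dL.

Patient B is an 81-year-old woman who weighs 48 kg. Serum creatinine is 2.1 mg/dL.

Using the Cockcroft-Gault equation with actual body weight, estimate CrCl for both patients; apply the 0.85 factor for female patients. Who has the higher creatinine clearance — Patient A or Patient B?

Patient A: CrCl = (140 − 79) × 71 / (72 × 1.83) × 0.85 = 4331.0 / 131.76 × 0.85 ≈ 27.9 mL/min
Patient B: CrCl = (140 − 81) × 48 / (72 × 2.1) × 0.85 = 2832.0 / 151.20 × 0.85 ≈ 15.9 mL/min
27.9 vs 15.9 mL/min → Patient A is higher.

Patient A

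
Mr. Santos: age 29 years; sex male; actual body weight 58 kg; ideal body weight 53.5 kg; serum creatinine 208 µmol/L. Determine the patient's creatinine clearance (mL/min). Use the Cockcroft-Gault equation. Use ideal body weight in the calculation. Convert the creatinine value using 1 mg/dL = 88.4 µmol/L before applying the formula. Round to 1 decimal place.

35.1 mL/min

SCr = 208 / 88.4 = 2.353 mg/dL
CrCl = (140 − 29) × 53.5 / (72 × 2.353) = 5938.5 / 169.42 ≈ 35.1 mL/min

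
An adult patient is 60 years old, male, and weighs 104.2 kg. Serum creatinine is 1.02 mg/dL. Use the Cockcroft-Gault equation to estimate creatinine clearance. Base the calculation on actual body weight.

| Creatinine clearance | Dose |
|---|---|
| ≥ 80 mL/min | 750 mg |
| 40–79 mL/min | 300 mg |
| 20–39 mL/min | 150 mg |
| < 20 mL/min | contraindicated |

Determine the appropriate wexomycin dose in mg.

750 mg

CrCl = (140 − 60) × 104.2 / (72 × 1.02) = 8336.0 / 73.44 ≈ 113.5 mL/min
CrCl ≈ 114 mL/min → bracket ≥ 80 mL/min.
Dose for this bracket: 750 mg.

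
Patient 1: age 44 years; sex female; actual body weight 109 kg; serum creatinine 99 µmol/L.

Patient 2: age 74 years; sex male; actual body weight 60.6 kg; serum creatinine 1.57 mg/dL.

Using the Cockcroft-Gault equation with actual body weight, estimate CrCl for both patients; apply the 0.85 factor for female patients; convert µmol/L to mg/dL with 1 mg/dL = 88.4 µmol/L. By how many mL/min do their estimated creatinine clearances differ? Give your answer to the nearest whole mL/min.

75 mL/min

Patient 1: SCr = 99 / 88.4 = 1.12 mg/dL
Patient 1: CrCl = (140 − 44) × 109 / (72 × 1.12) × 0.85 = 10464.0 / 80.64 × 0.85 ≈ 110.3 mL/min
Patient 2: CrCl = (140 − 74) × 60.6 / (72 × 1.57) = 3999.6 / 113.04 ≈ 35.4 mL/min
|110.3 − 35.4| = 74.9 mL/min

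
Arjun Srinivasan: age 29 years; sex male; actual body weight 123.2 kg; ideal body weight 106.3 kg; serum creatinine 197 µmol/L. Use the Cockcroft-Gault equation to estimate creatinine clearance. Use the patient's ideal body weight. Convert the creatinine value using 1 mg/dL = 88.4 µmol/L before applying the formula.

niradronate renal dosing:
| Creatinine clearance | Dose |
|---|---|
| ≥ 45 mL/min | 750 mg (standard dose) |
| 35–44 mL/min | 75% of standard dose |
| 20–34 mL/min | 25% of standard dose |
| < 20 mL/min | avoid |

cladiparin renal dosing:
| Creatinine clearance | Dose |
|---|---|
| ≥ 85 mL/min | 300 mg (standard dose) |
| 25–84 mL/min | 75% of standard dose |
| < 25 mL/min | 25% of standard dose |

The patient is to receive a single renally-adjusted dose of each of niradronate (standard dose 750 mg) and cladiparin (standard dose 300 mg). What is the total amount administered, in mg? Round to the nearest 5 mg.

SCr = 197 / 88.4 = 2.229 mg/dL
CrCl = (140 − 29) × 106.3 / (72 × 2.229) = 11799.3 / 160.49 ≈ 73.5 mL/min
CrCl ≈ 74 mL/min.
niradronate: ≥ 45 mL/min → 100% of 750 mg = 750 mg.
cladiparin: 25–84 mL/min → 75% of 300 mg = 225 mg.
Total = 750 + 225 = 975 mg.

975 mg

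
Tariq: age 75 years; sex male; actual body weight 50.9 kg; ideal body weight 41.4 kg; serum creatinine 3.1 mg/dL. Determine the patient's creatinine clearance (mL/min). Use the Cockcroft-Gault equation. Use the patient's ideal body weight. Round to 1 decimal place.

CrCl = (140 − 75) × 41.4 / (72 × 3.1) = 2691.0 / 223.20 ≈ 12.1 mL/min

12.1 mL/min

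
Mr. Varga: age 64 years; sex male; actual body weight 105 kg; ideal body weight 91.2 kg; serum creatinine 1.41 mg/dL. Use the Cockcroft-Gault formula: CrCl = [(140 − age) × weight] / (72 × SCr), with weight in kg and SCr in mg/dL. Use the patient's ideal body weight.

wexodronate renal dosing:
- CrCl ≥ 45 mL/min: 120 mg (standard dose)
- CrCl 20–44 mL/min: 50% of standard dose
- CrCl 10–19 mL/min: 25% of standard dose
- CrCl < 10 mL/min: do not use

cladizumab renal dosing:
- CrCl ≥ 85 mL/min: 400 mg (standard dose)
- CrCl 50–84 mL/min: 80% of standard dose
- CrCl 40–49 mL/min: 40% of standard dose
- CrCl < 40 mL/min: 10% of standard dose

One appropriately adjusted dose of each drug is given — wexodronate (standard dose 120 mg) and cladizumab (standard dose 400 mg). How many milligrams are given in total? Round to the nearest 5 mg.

CrCl = (140 − 64) × 91.2 / (72 × 1.41) = 6931.2 / 101.52 ≈ 68.3 mL/min
CrCl ≈ 68 mL/min.
wexodronate: ≥ 45 mL/min → 100% of 120 mg = 120 mg.
cladizumab: 50–84 mL/min → 80% of 400 mg = 320 mg.
Total = 120 + 320 = 440 mg.

440 mg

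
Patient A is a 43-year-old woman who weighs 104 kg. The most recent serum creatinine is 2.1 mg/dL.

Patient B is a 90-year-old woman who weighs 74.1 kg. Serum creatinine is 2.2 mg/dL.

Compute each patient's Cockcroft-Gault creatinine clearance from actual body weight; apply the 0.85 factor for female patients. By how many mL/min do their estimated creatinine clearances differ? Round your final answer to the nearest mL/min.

Patient A: CrCl = (140 − 43) × 104 / (72 × 2.1) × 0.85 = 10088.0 / 151.20 × 0.85 ≈ 56.7 mL/min
Patient B: CrCl = (140 − 90) × 74.1 / (72 × 2.2) × 0.85 = 3705.0 / 158.40 × 0.85 ≈ 19.9 mL/min
|56.7 − 19.9| = 36.8 mL/min

37 mL/min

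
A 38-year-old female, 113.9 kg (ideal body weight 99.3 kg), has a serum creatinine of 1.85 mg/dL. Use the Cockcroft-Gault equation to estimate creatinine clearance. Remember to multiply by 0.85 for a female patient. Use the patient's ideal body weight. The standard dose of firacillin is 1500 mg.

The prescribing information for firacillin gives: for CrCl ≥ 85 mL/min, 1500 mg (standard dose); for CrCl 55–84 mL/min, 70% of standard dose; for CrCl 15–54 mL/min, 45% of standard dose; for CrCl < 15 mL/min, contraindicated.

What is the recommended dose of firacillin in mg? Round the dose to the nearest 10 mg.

CrCl = (140 − 38) × 99.3 / (72 × 1.85) × 0.85 = 10128.6 / 133.20 × 0.85 ≈ 64.6 mL/min
CrCl ≈ 65 mL/min → bracket 55–84 mL/min.
70% of 1500 mg = 1050 mg

1050 mg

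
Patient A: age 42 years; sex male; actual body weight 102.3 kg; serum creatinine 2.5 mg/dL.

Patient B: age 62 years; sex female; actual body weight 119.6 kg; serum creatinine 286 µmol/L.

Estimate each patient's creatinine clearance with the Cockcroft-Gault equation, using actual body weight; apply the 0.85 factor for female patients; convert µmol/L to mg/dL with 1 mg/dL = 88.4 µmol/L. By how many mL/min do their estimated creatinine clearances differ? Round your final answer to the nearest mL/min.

22 mL/min

Patient A: CrCl = (140 − 42) × 102.3 / (72 × 2.5) = 10025.4 / 180.00 ≈ 55.7 mL/min
Patient B: SCr = 286 / 88.4 = 3.235 mg/dL
Patient B: CrCl = (140 − 62) × 119.6 / (72 × 3.235) × 0.85 = 9328.8 / 232.92 × 0.85 ≈ 34.0 mL/min
|55.7 − 34.0| = 21.7 mL/min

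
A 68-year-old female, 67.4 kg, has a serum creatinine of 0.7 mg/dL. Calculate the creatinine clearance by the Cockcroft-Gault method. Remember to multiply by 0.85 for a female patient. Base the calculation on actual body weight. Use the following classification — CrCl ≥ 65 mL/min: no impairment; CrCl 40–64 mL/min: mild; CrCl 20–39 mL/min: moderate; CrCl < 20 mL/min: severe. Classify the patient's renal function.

no impairment

CrCl = (140 − 68) × 67.4 / (72 × 0.7) × 0.85 = 4852.8 / 50.40 × 0.85 ≈ 81.8 mL/min
82 mL/min falls in the 'no impairment' range.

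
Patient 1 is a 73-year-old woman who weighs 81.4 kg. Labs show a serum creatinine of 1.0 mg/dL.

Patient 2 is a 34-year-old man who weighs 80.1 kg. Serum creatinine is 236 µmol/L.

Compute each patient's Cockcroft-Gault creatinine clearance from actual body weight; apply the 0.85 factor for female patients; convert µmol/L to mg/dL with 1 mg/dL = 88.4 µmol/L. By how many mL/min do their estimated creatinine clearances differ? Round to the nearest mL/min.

Patient 1: CrCl = (140 − 73) × 81.4 / (72 × 1) × 0.85 = 5453.8 / 72.00 × 0.85 ≈ 64.4 mL/min
Patient 2: SCr = 236 / 88.4 = 2.67 mg/dL
Patient 2: CrCl = (140 − 34) × 80.1 / (72 × 2.67) = 8490.6 / 192.24 ≈ 44.2 mL/min
|64.4 − 44.2| = 20.2 mL/min

20 mL/min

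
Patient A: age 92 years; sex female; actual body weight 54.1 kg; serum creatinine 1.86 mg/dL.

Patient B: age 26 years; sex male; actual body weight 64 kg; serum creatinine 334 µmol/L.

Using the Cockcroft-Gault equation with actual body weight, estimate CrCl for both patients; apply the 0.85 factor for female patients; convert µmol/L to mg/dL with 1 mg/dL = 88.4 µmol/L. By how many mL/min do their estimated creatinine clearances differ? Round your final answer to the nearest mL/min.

Patient A: CrCl = (140 − 92) × 54.1 / (72 × 1.86) × 0.85 = 2596.8 / 133.92 × 0.85 ≈ 16.5 mL/min
Patient B: SCr = 334 / 88.4 = 3.778 mg/dL
Patient B: CrCl = (140 − 26) × 64 / (72 × 3.778) = 7296.0 / 272.02 ≈ 26.8 mL/min
|16.5 − 26.8| = 10.3 mL/min

10 mL/min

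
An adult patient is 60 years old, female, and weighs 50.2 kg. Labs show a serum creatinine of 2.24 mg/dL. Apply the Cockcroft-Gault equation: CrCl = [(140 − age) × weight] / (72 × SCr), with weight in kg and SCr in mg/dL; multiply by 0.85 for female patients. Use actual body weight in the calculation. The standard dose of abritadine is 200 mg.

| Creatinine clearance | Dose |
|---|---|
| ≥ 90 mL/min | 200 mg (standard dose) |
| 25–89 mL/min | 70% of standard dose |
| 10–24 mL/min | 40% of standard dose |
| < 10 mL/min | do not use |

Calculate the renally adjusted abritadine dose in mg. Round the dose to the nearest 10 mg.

80 mg

CrCl = (140 − 60) × 50.2 / (72 × 2.24) × 0.85 = 4016.0 / 161.28 × 0.85 ≈ 21.2 mL/min
CrCl ≈ 21 mL/min → bracket 10–24 mL/min.
40% of 200 mg = 80 mg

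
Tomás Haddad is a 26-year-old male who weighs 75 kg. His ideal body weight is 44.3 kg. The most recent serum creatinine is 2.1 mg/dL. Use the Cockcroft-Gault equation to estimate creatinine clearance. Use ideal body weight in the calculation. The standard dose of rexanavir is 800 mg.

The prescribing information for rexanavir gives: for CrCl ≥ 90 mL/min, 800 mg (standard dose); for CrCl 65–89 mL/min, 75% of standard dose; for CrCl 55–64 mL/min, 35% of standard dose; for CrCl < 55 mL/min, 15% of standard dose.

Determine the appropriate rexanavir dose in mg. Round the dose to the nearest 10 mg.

120 mg

CrCl = (140 − 26) × 44.3 / (72 × 2.1) = 5050.2 / 151.20 ≈ 33.4 mL/min
CrCl ≈ 33 mL/min → bracket < 55 mL/min.
15% of 800 mg = 120 mg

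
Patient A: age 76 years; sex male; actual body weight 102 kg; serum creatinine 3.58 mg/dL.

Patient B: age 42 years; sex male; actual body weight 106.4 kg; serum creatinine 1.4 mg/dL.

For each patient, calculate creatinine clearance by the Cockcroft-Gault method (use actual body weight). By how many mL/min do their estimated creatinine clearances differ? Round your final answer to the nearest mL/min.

78 mL/min

Patient A: CrCl = (140 − 76) × 102 / (72 × 3.58) = 6528.0 / 257.76 ≈ 25.3 mL/min
Patient B: CrCl = (140 − 42) × 106.4 / (72 × 1.4) = 10427.2 / 100.80 ≈ 103.4 mL/min
|25.3 − 103.4| = 78.1 mL/min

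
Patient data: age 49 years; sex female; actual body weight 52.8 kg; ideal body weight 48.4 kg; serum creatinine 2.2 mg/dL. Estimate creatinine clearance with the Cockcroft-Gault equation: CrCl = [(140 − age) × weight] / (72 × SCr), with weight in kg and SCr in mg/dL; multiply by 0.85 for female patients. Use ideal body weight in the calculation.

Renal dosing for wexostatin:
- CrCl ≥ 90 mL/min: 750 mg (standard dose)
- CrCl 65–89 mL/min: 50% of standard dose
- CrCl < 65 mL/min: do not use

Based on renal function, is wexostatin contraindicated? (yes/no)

CrCl = (140 − 49) × 48.4 / (72 × 2.2) × 0.85 = 4404.4 / 158.40 × 0.85 ≈ 23.6 mL/min
CrCl ≈ 24 mL/min, which is < 65 mL/min.

yes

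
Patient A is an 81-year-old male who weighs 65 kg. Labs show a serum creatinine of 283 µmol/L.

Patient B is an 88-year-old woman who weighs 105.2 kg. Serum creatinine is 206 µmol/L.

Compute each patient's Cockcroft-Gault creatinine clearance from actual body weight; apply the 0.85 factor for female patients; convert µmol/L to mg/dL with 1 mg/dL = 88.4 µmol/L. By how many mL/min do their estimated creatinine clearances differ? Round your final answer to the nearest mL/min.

11 mL/min

Patient A: SCr = 283 / 88.4 = 3.201 mg/dL
Patient A: CrCl = (140 − 81) × 65 / (72 × 3.201) = 3835.0 / 230.47 ≈ 16.6 mL/min
Patient B: SCr = 206 / 88.4 = 2.33 mg/dL
Patient B: CrCl = (140 − 88) × 105.2 / (72 × 2.33) × 0.85 = 5470.4 / 167.76 × 0.85 ≈ 27.7 mL/min
|16.6 − 27.7| = 11.1 mL/min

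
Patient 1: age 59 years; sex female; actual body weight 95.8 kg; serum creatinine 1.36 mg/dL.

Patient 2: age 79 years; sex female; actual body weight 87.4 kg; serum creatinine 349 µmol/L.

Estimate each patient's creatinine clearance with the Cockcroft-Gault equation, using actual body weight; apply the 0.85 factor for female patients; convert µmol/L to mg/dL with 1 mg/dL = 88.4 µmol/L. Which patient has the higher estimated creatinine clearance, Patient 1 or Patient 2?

Patient 1: CrCl = (140 − 59) × 95.8 / (72 × 1.36) × 0.85 = 7759.8 / 97.92 × 0.85 ≈ 67.4 mL/min
Patient 2: SCr = 349 / 88.4 = 3.948 mg/dL
Patient 2: CrCl = (140 − 79) × 87.4 / (72 × 3.948) × 0.85 = 5331.4 / 284.26 × 0.85 ≈ 15.9 mL/min
67.4 vs 15.9 mL/min → Patient 1 is higher.

Patient 1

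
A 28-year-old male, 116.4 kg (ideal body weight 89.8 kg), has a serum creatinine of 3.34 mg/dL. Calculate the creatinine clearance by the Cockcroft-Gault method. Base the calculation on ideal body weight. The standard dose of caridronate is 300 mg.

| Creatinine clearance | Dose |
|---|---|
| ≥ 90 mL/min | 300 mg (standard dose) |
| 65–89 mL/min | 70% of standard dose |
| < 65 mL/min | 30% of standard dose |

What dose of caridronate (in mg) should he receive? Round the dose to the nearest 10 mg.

CrCl = (140 − 28) × 89.8 / (72 × 3.34) = 10057.6 / 240.48 ≈ 41.8 mL/min
CrCl ≈ 42 mL/min → bracket < 65 mL/min.
30% of 300 mg = 90 mg

90 mg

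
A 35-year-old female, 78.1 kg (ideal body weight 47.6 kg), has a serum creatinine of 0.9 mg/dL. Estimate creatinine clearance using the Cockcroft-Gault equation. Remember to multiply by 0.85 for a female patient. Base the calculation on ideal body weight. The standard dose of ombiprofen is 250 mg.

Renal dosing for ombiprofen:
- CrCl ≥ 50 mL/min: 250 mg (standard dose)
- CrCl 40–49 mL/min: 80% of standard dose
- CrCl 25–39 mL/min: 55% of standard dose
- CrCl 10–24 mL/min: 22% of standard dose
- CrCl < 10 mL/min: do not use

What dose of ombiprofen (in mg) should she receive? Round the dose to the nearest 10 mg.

250 mg

CrCl = (140 − 35) × 47.6 / (72 × 0.9) × 0.85 = 4998.0 / 64.80 × 0.85 ≈ 65.6 mL/min
CrCl ≈ 66 mL/min → bracket ≥ 50 mL/min.
100% of 250 mg = 250 mg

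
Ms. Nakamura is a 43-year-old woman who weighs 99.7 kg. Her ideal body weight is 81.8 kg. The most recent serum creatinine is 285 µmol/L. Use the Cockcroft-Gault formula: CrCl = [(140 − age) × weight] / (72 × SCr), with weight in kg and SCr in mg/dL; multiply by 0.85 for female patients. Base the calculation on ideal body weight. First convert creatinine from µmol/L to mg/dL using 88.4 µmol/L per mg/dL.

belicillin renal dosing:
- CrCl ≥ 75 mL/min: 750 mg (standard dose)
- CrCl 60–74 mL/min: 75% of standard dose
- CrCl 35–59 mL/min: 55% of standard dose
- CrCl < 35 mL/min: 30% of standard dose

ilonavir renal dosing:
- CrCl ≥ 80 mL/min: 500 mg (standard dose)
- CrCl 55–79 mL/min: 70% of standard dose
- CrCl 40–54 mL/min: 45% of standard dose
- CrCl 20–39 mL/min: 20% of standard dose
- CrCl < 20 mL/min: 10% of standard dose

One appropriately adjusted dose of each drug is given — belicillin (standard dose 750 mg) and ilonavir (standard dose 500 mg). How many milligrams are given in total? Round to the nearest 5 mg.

SCr = 285 / 88.4 = 3.224 mg/dL
CrCl = (140 − 43) × 81.8 / (72 × 3.224) × 0.85 = 7934.6 / 232.13 × 0.85 ≈ 29.1 mL/min
CrCl ≈ 29 mL/min.
belicillin: < 35 mL/min → 30% of 750 mg = 225 mg.
ilonavir: 20–39 mL/min → 20% of 500 mg = 100 mg.
Total = 225 + 100 = 325 mg.

325 mg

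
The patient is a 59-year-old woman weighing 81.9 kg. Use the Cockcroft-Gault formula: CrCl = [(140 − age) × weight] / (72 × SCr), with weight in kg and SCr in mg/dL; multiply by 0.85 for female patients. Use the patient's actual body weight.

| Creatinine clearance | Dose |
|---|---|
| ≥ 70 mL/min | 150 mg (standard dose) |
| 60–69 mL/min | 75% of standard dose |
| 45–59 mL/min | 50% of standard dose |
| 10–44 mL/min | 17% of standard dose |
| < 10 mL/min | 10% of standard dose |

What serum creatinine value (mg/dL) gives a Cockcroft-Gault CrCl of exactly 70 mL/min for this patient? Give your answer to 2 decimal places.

Standard dose requires CrCl ≥ 70 mL/min.
Set (140 − 59) × 81.9 × 0.85 / (72 × SCr) = 70
SCr = (140 − 59) × 81.9 × 0.85 / (72 × 70) = 1.119 mg/dL

1.12 mg/dL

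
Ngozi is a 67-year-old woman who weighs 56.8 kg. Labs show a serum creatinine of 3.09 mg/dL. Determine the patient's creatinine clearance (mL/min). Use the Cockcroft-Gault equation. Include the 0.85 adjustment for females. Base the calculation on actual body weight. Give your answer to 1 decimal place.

CrCl = (140 − 67) × 56.8 / (72 × 3.09) × 0.85 = 4146.4 / 222.48 × 0.85 ≈ 15.8 mL/min

15.8 mL/min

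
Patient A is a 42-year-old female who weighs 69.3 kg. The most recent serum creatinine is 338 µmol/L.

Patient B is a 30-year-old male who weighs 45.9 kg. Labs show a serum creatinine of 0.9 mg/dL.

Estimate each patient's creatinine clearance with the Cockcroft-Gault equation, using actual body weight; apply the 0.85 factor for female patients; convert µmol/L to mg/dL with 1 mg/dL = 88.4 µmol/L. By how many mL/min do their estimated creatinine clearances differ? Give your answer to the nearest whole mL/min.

57 mL/min

Patient A: SCr = 338 / 88.4 = 3.824 mg/dL
Patient A: CrCl = (140 − 42) × 69.3 / (72 × 3.824) × 0.85 = 6791.4 / 275.33 × 0.85 ≈ 21.0 mL/min
Patient B: CrCl = (140 − 30) × 45.9 / (72 × 0.9) = 5049.0 / 64.80 ≈ 77.9 mL/min
|21.0 − 77.9| = 56.9 mL/min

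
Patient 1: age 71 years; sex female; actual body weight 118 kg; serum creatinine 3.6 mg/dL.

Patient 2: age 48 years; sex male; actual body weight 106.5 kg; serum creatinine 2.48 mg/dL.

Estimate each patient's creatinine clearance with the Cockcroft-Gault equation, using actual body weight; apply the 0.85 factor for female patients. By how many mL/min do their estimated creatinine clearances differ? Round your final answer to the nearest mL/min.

Patient 1: CrCl = (140 − 71) × 118 / (72 × 3.6) × 0.85 = 8142.0 / 259.20 × 0.85 ≈ 26.7 mL/min
Patient 2: CrCl = (140 − 48) × 106.5 / (72 × 2.48) = 9798.0 / 178.56 ≈ 54.9 mL/min
|26.7 − 54.9| = 28.2 mL/min

28 mL/min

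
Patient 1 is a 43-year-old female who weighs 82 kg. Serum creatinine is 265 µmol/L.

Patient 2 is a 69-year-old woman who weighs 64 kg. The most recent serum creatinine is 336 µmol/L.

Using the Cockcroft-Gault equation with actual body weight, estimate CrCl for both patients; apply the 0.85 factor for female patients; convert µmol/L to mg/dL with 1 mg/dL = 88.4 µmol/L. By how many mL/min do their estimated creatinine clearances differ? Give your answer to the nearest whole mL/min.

17 mL/min

Patient 1: SCr = 265 / 88.4 = 2.998 mg/dL
Patient 1: CrCl = (140 − 43) × 82 / (72 × 2.998) × 0.85 = 7954.0 / 215.86 × 0.85 ≈ 31.3 mL/min
Patient 2: SCr = 336 / 88.4 = 3.801 mg/dL
Patient 2: CrCl = (140 − 69) × 64 / (72 × 3.801) × 0.85 = 4544.0 / 273.67 × 0.85 ≈ 14.1 mL/min
|31.3 − 14.1| = 17.2 mL/min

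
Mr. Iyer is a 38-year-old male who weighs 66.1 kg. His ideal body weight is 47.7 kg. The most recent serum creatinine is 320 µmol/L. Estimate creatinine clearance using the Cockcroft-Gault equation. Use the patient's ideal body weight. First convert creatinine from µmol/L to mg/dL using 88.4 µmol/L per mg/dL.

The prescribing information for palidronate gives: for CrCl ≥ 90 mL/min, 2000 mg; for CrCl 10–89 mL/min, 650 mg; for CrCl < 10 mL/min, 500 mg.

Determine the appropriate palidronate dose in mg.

SCr = 320 / 88.4 = 3.62 mg/dL
CrCl = (140 − 38) × 47.7 / (72 × 3.62) = 4865.4 / 260.64 ≈ 18.7 mL/min
CrCl ≈ 19 mL/min → bracket 10–89 mL/min.
Dose for this bracket: 650 mg.

650 mg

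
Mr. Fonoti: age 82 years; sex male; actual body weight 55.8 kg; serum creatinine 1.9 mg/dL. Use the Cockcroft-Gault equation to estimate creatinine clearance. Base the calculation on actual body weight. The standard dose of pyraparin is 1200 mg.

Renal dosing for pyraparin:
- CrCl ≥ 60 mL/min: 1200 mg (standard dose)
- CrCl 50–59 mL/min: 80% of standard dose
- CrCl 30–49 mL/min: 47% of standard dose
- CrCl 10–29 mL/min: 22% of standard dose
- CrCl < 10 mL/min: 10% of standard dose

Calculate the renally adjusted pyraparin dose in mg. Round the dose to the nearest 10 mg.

CrCl = (140 − 82) × 55.8 / (72 × 1.9) = 3236.4 / 136.80 ≈ 23.7 mL/min
CrCl ≈ 24 mL/min → bracket 10–29 mL/min.
22% of 1200 mg = 264 mg → 260 mg

260 mg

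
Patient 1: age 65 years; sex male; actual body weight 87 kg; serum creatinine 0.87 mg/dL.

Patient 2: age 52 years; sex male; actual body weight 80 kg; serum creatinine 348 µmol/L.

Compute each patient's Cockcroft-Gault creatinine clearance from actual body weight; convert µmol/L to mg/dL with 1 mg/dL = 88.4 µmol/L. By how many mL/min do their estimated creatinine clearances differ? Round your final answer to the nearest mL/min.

79 mL/min

Patient 1: CrCl = (140 − 65) × 87 / (72 × 0.87) = 6525.0 / 62.64 ≈ 104.2 mL/min
Patient 2: SCr = 348 / 88.4 = 3.937 mg/dL
Patient 2: CrCl = (140 − 52) × 80 / (72 × 3.937) = 7040.0 / 283.46 ≈ 24.8 mL/min
|104.2 − 24.8| = 79.4 mL/min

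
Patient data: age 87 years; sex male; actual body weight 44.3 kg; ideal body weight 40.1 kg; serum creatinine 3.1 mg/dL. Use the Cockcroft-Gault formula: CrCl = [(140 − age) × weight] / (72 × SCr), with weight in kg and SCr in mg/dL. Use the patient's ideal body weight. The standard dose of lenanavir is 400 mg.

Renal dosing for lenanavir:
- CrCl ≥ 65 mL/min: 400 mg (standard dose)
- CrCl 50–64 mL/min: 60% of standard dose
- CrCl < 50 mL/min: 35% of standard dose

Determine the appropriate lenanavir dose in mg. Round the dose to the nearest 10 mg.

CrCl = (140 − 87) × 40.1 / (72 × 3.1) = 2125.3 / 223.20 ≈ 9.5 mL/min
CrCl ≈ 10 mL/min → bracket < 50 mL/min.
35% of 400 mg = 140 mg

140 mg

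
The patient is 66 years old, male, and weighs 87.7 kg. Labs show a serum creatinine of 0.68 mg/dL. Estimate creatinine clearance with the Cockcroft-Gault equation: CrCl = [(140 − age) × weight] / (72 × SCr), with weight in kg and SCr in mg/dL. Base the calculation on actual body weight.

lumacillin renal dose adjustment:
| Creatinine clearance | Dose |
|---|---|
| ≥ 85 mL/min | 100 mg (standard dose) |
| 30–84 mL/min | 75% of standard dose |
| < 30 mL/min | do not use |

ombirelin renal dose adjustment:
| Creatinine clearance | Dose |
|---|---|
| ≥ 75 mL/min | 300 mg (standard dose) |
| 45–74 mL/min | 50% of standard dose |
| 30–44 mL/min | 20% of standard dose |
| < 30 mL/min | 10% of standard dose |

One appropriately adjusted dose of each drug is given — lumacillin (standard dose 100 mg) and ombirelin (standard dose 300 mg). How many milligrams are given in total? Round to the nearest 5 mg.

400 mg

CrCl = (140 − 66) × 87.7 / (72 × 0.68) = 6489.8 / 48.96 ≈ 132.6 mL/min
CrCl ≈ 133 mL/min.
lumacillin: ≥ 85 mL/min → 100% of 100 mg = 100 mg.
ombirelin: ≥ 75 mL/min → 100% of 300 mg = 300 mg.
Total = 100 + 300 = 400 mg.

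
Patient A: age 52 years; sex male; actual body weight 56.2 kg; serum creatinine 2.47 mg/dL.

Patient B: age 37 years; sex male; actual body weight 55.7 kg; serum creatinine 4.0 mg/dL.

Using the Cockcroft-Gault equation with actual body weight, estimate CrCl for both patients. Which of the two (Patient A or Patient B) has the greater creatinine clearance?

Patient A

Patient A: CrCl = (140 − 52) × 56.2 / (72 × 2.47) = 4945.6 / 177.84 ≈ 27.8 mL/min
Patient B: CrCl = (140 − 37) × 55.7 / (72 × 4) = 5737.1 / 288.00 ≈ 19.9 mL/min
27.8 vs 19.9 mL/min → Patient A is higher.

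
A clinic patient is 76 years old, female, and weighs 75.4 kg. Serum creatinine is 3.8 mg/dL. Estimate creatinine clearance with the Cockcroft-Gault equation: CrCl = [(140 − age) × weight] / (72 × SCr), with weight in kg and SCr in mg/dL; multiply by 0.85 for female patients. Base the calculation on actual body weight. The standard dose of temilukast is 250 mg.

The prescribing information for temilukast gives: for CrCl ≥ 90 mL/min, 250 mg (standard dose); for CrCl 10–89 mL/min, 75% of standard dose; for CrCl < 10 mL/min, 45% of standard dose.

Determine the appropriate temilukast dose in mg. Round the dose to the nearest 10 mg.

190 mg

CrCl = (140 − 76) × 75.4 / (72 × 3.8) × 0.85 = 4825.6 / 273.60 × 0.85 ≈ 15.0 mL/min
CrCl ≈ 15 mL/min → bracket 10–89 mL/min.
75% of 250 mg = 187.5 mg → 190 mg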